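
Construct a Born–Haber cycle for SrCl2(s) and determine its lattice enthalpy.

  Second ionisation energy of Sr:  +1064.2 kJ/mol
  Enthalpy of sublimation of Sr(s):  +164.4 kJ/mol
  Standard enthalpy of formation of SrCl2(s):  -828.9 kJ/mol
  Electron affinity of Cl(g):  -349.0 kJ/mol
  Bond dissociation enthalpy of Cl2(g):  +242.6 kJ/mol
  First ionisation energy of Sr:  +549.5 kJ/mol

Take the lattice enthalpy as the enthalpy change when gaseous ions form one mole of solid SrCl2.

U = -2151.6 kJ/mol

ΔHf° = 1·ΔHsub + 1·(ΣIE) + 1·D(Cl2) + 2·EA + U
-828.9 = 1·(+164.4) + 1·(+1613.7) + 1·(+242.6) + 2·(-349.0) + U
U = -828.9 − (+1322.7) = -2151.6 kJ/mol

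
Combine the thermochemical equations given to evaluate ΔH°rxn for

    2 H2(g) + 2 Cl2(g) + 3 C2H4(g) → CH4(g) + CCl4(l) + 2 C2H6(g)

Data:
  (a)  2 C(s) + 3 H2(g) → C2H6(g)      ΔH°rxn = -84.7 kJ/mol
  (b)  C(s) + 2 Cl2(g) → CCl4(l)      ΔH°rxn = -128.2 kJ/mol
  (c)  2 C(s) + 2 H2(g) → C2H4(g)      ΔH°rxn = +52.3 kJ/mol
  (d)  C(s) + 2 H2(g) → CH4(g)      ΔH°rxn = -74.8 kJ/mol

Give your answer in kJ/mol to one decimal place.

(a) × 2 (scale by 2 for the 2 C2H6(g)): (2)·(-84.7) = -169.4 kJ/mol
(b) as written (CCl4(l) already on the product side): -128.2 kJ/mol
(c) reversed and × 3 (C2H4(g) must end up as a reactant; scale by 3 for the 3 C2H4(g)): (-3)·(+52.3) = -156.9 kJ/mol
(d) as written (CH4(g) already on the product side): -74.8 kJ/mol
Since enthalpy is a state function, ΔH°rxn = (2)·(-84.7) + (1)·(-128.2) + (-3)·(+52.3) + (1)·(-74.8) = -529.3 kJ/mol

ΔH°rxn = -529.3 kJ/mol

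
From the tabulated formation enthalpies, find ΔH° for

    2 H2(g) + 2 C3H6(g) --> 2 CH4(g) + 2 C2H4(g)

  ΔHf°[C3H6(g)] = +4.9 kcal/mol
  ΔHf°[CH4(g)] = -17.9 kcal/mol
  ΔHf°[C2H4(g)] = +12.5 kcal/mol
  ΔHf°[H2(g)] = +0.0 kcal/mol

ΔH°rxn = Σ nΔHf°(products) − Σ nΔHf°(reactants).
Products: 2·(-17.9) + 2·(+12.5) = -10.8
Reactants: 2·(+0.0) + 2·(+4.9) = +9.8
ΔH° = (-10.8) − (+9.8) = -20.6 kcal/mol

ΔH° = -20.6 kcal/mol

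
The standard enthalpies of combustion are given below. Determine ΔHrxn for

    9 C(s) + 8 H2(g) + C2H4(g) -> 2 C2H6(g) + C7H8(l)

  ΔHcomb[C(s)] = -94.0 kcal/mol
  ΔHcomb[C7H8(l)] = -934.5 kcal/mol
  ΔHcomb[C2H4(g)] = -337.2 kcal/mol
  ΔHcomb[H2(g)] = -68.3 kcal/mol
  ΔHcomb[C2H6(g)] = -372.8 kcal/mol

ΔHrxn = -49.5 kcal/mol

Using ΔH = Σ nΔHc°(reactants) − Σ nΔHc°(products):
= [9·(-94.0) + 8·(-68.3) + 1·(-337.2)] − [2·(-372.8) + 1·(-934.5)]
= -49.5 kcal/mol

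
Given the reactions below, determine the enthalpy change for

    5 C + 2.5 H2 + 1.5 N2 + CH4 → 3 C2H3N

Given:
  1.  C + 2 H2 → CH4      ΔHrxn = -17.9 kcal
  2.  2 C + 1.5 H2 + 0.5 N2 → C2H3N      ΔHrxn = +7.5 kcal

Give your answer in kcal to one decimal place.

ΔHrxn = 40.4 kcal

eq. 1 reversed (CH4 must end up as a reactant): +17.9 kcal
eq. 2 × 3 (scale by 3 for the 3 C2H3N): (3)·(+7.5) = +22.5 kcal
Since enthalpy is a state function, ΔHrxn = (+17.9) + (+22.5) = 40.4 kcal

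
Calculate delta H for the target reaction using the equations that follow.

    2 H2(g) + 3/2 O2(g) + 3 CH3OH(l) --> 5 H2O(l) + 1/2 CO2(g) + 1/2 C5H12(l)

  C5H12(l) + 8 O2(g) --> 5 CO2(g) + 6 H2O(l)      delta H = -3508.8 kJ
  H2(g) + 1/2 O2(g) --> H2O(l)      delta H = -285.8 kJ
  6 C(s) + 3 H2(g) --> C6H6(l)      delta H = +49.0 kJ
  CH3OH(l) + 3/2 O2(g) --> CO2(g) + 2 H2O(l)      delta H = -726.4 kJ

equation 1 reversed and × 1/2 (C5H12(l) must end up as a product; ×1/2 to match 1/2 C5H12(l) in the target): (-1/2)·(-3508.8) = +1754.4 kJ
equation 2 × 2: (2)·(-285.8) = -571.6 kJ
equation 3: not needed (C6H6(l) appears nowhere else).
equation 4 × 3 (scale by 3 for the 3 CH3OH(l)): (3)·(-726.4) = -2179.2 kJ
delta H = (+1754.4) + (-571.6) + (-2179.2) = -996.4 kJ

delta H = -996.4 kJ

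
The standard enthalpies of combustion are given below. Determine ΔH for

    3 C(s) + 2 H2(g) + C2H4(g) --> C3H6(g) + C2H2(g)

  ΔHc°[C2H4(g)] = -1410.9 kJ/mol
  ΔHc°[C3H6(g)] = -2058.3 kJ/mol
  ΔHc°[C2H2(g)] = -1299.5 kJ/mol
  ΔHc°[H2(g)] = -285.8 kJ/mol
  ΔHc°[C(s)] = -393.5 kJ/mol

ΔH = 194.8 kJ/mol

With combustion enthalpies, reactants minus products:
= [3·(-393.5) + 2·(-285.8) + 1·(-1410.9)] − [1·(-2058.3) + 1·(-1299.5)]
= 194.8 kJ/mol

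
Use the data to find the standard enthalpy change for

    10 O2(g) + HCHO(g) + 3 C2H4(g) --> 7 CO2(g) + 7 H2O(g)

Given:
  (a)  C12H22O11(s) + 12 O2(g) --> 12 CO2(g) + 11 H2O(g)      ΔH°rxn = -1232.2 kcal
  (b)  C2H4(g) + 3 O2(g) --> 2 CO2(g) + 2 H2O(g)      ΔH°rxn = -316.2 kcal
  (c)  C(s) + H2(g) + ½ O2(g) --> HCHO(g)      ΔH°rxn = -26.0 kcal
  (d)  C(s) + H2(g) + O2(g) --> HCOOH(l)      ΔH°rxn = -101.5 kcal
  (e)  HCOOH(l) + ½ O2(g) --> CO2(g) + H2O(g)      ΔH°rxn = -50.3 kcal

(a): not needed (C12H22O11(s) appears nowhere else).
(b) × 3 (×3 to match 3 C2H4(g) in the target): (3)·(-316.2) = -948.6 kcal
(c) reversed (reverse to put HCHO(g) on the reactant side): +26.0 kcal
(d) as written: -101.5 kcal
(e) as written: -50.3 kcal
ΔH°rxn = (-948.6) + (+26.0) + (-101.5) + (-50.3) = -1074.4 kcal

ΔH°rxn = -1074.4 kcal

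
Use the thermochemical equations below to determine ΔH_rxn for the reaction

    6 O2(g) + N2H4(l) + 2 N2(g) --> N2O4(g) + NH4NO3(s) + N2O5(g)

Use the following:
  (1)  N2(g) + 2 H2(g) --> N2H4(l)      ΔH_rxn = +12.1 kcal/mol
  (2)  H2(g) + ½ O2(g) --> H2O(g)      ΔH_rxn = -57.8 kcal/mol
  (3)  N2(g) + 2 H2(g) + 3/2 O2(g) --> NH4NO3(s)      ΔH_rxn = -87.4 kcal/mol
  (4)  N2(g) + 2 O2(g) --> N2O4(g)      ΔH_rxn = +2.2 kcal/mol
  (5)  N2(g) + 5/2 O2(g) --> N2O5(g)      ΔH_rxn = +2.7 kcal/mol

ΔH_rxn = -94.6 kcal/mol

(1) reversed (N2H4(l) must end up as a reactant): -12.1 kcal/mol
(2): not needed (H2O(g) appears nowhere else).
(3) as written (NH4NO3(s) already on the product side): -87.4 kcal/mol
(4) as written (N2O4(g) already on the product side): +2.2 kcal/mol
(5) as written (N2O5(g) already on the product side): +2.7 kcal/mol
Combining the equations, ΔH_rxn = (-12.1) + (-87.4) + (+2.2) + (+2.7) = -94.6 kcal/mol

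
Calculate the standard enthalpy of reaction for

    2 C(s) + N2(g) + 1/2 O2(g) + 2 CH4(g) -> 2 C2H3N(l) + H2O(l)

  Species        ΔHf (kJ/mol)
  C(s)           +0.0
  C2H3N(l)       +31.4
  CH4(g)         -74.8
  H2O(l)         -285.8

Products: 2·(+31.4) + 1·(-285.8) = -223.0
Reactants: 2·(+0.0) + 1·(+0.0) + 1/2·(+0.0) + 2·(-74.8) = -149.6
ΔH_rxn = (-223.0) − (-149.6) = -73.4 kJ/mol

ΔH_rxn = -73.4 kJ/mol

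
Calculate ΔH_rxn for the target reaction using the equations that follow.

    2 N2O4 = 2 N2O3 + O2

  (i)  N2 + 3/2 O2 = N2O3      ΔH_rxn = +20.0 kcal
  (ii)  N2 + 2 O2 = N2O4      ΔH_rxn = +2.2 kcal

(i) × 2 (×2 to match 2 N2O3 in the target): (2)·(+20.0) = +40.0 kcal
(ii) reversed and × 2 (reverse to put N2O4 on the reactant side; ×2 to match 2 N2O4 in the target): (-2)·(+2.2) = -4.4 kcal
ΔH_rxn = (2)·(+20.0) + (-2)·(+2.2) = 35.6 kcal

ΔH_rxn = 35.6 kcal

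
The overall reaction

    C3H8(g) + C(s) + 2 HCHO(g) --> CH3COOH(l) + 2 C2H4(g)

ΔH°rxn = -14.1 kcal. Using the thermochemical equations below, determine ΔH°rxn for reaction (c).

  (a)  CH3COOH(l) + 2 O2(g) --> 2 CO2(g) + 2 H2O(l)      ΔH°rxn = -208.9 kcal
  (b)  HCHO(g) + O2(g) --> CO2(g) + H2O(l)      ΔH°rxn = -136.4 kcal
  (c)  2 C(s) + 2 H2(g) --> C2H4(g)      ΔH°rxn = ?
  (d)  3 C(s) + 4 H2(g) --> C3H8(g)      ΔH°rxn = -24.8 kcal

(a) reversed (CH3COOH(l) must end up as a product): +208.9 kcal
(b) × 2 (scale by 2 for the 2 HCHO(g)): (2)·(-136.4) = -272.8 kcal
(c) × 2 (×2 to match 2 C2H4(g) in the target): contributes 2·x
(d) reversed (reverse to put C3H8(g) on the reactant side): +24.8 kcal
-14.1 = (+208.9) + (-272.8) + (+24.8) + 2·x
x = (-14.1 − (-39.1)) / (2) = 12.5 kcal

ΔH°rxn = 12.5 kcal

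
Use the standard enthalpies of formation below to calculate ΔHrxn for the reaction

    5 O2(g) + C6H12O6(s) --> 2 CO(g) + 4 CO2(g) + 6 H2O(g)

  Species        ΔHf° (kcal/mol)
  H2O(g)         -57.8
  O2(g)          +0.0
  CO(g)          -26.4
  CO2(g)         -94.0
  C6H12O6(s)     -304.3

Products: 2·(-26.4) + 4·(-94.0) + 6·(-57.8) = -775.6
Reactants: 5·(+0.0) + 1·(-304.3) = -304.3
ΔHrxn = (-775.6) − (-304.3) = -471.3 kcal/mol

ΔHrxn = -471.3 kcal/mol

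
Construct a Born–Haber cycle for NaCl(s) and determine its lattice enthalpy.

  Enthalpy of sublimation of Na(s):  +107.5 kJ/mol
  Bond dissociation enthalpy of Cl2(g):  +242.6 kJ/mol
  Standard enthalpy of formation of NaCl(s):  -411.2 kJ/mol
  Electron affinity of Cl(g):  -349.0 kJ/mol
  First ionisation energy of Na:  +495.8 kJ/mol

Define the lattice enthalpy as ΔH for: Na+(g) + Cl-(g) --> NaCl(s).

ΔHf° = 1·ΔHsub + 1·(ΣIE) + 1/2·D(Cl2) + 1·EA + U
-411.2 = 1·(+107.5) + 1·(+495.8) + 1/2·(+242.6) + 1·(-349.0) + U
U = -411.2 − (+375.6) = -786.8 kJ/mol

U = -786.8 kJ/mol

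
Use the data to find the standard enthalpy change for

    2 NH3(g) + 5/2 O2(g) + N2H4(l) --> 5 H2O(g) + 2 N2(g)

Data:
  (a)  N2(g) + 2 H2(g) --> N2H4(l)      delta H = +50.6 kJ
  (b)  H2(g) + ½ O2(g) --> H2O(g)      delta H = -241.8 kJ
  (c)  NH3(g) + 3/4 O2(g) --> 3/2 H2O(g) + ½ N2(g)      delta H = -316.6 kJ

(a) reversed: -50.6 kJ
(b) × 2: (2)·(-241.8) = -483.6 kJ
(c) × 2: (2)·(-316.6) = -633.2 kJ
delta H = (-1)·(+50.6) + (2)·(-241.8) + (2)·(-316.6) = -1167.4 kJ

delta H = -1167.4 kJ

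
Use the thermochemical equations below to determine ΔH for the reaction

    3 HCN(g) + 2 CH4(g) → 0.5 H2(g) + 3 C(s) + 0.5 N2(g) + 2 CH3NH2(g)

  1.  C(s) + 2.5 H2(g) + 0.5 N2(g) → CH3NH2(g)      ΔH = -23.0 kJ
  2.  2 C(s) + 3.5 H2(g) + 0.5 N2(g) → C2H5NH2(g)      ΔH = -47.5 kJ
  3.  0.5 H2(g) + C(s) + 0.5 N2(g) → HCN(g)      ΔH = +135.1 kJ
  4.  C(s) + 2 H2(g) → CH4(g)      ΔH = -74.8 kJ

ΔH = -301.7 kJ

eq. 1 × 2 (scale by 2 for the 2 CH3NH2(g)): (2)·(-23.0) = -46.0 kJ
eq. 2: not needed (C2H5NH2(g) appears nowhere else).
eq. 3 reversed and × 3 (reverse to put HCN(g) on the reactant side; ×3 to match 3 HCN(g) in the target): (-3)·(+135.1) = -405.3 kJ
eq. 4 reversed and × 2 (reverse to put CH4(g) on the reactant side; ×2 to match 2 CH4(g) in the target): (-2)·(-74.8) = +149.6 kJ
By Hess's law, ΔH = (-46.0) + (-405.3) + (+149.6) = -301.7 kJ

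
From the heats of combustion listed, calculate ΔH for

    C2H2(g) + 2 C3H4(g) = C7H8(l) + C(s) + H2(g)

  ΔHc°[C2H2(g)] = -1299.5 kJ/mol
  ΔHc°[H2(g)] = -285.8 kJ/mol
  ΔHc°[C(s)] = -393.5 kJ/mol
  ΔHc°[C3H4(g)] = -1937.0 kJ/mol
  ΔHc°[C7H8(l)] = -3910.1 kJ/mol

Using ΔH = Σ nΔHc°(reactants) − Σ nΔHc°(products):
= [1·(-1299.5) + 2·(-1937.0)] − [1·(-3910.1) + 1·(-393.5) + 1·(-285.8)]
= -584.1 kJ/mol

ΔH = -584.1 kJ/mol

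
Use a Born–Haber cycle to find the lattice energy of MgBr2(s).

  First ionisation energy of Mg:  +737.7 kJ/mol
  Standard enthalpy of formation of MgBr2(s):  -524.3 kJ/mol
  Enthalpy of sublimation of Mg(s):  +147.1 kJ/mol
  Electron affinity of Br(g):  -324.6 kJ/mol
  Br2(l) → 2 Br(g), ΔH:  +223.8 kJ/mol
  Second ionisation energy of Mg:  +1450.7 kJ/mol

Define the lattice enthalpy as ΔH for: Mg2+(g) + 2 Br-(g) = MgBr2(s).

U = -2434.4 kJ/mol

ΔHf° = 1·ΔHsub + 1·(ΣIE) + 1·D(Br2) + 2·EA + U
-524.3 = 1·(+147.1) + 1·(+2188.4) + 1·(+223.8) + 2·(-324.6) + U
U = -524.3 − (+1910.1) = -2434.4 kJ/mol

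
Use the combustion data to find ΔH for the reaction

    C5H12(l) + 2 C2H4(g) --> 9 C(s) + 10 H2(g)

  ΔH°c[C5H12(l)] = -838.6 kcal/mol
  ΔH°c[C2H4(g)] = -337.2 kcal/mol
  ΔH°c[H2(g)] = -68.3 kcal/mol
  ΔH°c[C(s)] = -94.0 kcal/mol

With combustion enthalpies, reactants minus products:
= [1·(-838.6) + 2·(-337.2)] − [9·(-94.0) + 10·(-68.3)]
= 16.0 kcal/mol

ΔH = 16.0 kcal/mol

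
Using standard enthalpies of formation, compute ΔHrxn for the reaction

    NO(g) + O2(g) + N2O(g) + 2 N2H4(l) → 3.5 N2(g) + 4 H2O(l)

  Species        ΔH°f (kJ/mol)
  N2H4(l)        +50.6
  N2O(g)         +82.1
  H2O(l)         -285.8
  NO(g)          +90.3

ΔHrxn = -1416.8 kJ/mol

ΔH°rxn = Σ nΔHf°(products) − Σ nΔHf°(reactants).
Products: 7/2·(+0.0) + 4·(-285.8) = -1143.2
Reactants: 1·(+90.3) + 1·(+0.0) + 1·(+82.1) + 2·(+50.6) = +273.6
ΔHrxn = (-1143.2) − (+273.6) = -1416.8 kJ/mol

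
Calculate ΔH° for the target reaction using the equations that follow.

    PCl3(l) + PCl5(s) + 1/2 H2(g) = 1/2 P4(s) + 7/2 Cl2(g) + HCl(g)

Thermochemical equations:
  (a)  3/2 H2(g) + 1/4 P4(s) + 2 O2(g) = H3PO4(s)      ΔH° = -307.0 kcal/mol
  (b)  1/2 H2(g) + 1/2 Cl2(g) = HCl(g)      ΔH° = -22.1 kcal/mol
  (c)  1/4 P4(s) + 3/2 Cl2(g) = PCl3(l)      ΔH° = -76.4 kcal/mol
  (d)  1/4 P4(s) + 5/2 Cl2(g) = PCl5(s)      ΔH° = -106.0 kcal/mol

ΔH° = 160.3 kcal/mol

(a): not needed.
(b) as written: -22.1 kcal/mol
(c) reversed: +76.4 kcal/mol
(d) reversed: +106.0 kcal/mol
Combining the equations, ΔH° = (-22.1) + (+76.4) + (+106.0) = 160.3 kcal/mol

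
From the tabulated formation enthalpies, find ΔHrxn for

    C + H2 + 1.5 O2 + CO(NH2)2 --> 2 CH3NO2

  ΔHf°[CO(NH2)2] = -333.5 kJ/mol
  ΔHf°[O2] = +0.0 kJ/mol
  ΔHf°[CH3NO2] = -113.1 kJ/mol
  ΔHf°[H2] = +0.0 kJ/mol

Products: 2·(-113.1) = -226.2
Reactants: 1·(+0.0) + 1·(+0.0) + 3/2·(+0.0) + 1·(-333.5) = -333.5
ΔHrxn = (-226.2) − (-333.5) = 107.3 kJ/mol

ΔHrxn = 107.3 kJ/mol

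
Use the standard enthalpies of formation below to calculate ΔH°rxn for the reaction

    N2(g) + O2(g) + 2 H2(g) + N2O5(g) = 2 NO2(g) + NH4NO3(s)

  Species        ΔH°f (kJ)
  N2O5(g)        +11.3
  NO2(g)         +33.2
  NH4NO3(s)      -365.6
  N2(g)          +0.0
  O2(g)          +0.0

ΔH°rxn = -310.5 kJ

Products: 2·(+33.2) + 1·(-365.6) = -299.2
Reactants: 1·(+0.0) + 1·(+0.0) + 2·(+0.0) + 1·(+11.3) = +11.3
ΔH°rxn = (-299.2) − (+11.3) = -310.5 kJ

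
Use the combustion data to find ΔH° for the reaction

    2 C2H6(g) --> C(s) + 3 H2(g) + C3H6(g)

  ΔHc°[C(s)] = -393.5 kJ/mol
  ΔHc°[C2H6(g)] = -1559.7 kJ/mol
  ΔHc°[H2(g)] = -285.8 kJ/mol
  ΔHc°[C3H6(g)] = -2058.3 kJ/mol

With combustion enthalpies, reactants minus products:
= [2·(-1559.7)] − [1·(-393.5) + 3·(-285.8) + 1·(-2058.3)]
= 189.8 kJ/mol

ΔH° = 189.8 kJ/mol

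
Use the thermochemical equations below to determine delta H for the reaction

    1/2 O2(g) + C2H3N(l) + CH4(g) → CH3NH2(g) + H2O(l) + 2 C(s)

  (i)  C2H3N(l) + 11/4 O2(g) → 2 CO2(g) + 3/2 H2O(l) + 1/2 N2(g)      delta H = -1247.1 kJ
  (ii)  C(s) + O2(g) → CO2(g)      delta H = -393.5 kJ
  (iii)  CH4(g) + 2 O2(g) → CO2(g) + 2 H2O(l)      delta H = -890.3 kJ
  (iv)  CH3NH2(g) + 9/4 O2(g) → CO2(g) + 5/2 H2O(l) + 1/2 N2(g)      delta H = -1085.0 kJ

(i) as written (C2H3N(l) already on the reactant side): -1247.1 kJ
(ii) reversed and × 2 (reverse to put C(s) on the product side; scale by 2 for the 2 C(s)): (-2)·(-393.5) = +787.0 kJ
(iii) as written (CH4(g) already on the reactant side): -890.3 kJ
(iv) reversed (reverse to put CH3NH2(g) on the product side): +1085.0 kJ
Summing the manipulated equations, delta H = (-1247.1) + (+787.0) + (-890.3) + (+1085.0) = -265.4 kJ

delta H = -265.4 kJ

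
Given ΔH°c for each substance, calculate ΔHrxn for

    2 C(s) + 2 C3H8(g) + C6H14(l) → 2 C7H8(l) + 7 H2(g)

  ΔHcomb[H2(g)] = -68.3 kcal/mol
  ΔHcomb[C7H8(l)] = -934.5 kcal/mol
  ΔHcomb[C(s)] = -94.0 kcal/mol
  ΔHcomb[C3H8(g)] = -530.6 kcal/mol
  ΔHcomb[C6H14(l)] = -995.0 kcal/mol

ΔHrxn = 102.9 kcal/mol

Using ΔH = Σ nΔHc°(reactants) − Σ nΔHc°(products):
= [2·(-94.0) + 2·(-530.6) + 1·(-995.0)] − [2·(-934.5) + 7·(-68.3)]
= 102.9 kcal/mol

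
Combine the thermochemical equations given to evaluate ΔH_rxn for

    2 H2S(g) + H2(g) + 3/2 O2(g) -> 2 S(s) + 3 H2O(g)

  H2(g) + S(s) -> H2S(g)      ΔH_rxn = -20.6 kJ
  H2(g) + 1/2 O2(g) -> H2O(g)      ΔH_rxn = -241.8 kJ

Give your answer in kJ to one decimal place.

ΔH_rxn = -684.2 kJ

equation 1 reversed and × 2 (reverse to put H2S(g) on the reactant side; scale by 2 for the 2 H2S(g)): (-2)·(-20.6) = +41.2 kJ
equation 2 × 3 (×3 to match 3 H2O(g) in the target): (3)·(-241.8) = -725.4 kJ
ΔH_rxn = (+41.2) + (-725.4) = -684.2 kJ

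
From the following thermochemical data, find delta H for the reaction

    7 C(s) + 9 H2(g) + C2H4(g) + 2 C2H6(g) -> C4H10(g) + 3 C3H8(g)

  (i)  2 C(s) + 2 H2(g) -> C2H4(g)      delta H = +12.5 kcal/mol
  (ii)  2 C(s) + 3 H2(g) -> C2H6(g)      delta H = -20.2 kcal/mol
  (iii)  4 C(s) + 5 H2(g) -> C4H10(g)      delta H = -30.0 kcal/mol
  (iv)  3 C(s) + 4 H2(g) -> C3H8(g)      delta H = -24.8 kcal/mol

(i) reversed: -12.5 kcal/mol
(ii) reversed and × 2: (-2)·(-20.2) = +40.4 kcal/mol
(iii) as written: -30.0 kcal/mol
(iv) × 3: (3)·(-24.8) = -74.4 kcal/mol
Since enthalpy is a state function, delta H = (-12.5) + (+40.4) + (-30.0) + (-74.4) = -76.5 kcal/mol

delta H = -76.5 kcal/mol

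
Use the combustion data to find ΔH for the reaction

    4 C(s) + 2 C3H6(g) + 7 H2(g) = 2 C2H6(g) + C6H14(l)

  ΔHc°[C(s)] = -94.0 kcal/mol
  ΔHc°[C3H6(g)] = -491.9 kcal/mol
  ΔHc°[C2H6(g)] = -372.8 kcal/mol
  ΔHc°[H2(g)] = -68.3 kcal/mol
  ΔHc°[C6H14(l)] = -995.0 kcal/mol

With combustion enthalpies, reactants minus products:
= [4·(-94.0) + 2·(-491.9) + 7·(-68.3)] − [2·(-372.8) + 1·(-995.0)]
= -97.3 kcal/mol

ΔH = -97.3 kcal/mol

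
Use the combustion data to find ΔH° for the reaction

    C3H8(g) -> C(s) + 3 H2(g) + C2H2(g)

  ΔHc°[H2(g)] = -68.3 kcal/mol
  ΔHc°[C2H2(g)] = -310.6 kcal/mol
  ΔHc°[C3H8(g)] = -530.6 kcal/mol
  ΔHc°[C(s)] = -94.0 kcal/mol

Using ΔH = Σ nΔHc°(reactants) − Σ nΔHc°(products):
= [1·(-530.6)] − [1·(-94.0) + 3·(-68.3) + 1·(-310.6)]
= 78.9 kcal/mol

ΔH° = 78.9 kcal/mol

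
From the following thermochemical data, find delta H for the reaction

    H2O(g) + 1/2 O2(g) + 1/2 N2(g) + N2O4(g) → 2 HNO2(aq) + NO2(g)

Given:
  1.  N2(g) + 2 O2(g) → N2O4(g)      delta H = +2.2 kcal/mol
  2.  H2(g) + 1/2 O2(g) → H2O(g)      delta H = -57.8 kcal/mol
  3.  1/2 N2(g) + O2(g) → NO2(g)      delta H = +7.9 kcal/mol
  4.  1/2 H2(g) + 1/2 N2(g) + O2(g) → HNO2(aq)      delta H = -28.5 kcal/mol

delta H = 6.5 kcal/mol

eq. 1 reversed (reverse to put N2O4(g) on the reactant side): -2.2 kcal/mol
eq. 2 reversed (H2O(g) must end up as a reactant): +57.8 kcal/mol
eq. 3 as written (NO2(g) already on the product side): +7.9 kcal/mol
eq. 4 × 2 (×2 to match 2 HNO2(aq) in the target): (2)·(-28.5) = -57.0 kcal/mol
Combining the equations, delta H = (-1)·(+2.2) + (-1)·(-57.8) + (1)·(+7.9) + (2)·(-28.5) = 6.5 kcal/mol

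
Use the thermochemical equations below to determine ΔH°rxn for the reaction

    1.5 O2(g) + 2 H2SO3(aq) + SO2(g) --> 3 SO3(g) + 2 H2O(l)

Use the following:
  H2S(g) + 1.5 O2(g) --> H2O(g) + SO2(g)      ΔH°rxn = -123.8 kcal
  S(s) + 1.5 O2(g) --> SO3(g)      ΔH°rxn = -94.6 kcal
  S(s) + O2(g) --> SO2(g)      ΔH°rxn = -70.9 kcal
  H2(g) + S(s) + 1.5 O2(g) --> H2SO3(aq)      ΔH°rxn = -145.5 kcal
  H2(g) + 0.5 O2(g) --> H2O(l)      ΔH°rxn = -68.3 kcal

ΔH°rxn = -58.5 kcal

equation 1: not needed.
equation 2 × 3: (3)·(-94.6) = -283.8 kcal
equation 3 reversed: +70.9 kcal
equation 4 reversed and × 2: (-2)·(-145.5) = +291.0 kcal
equation 5 × 2: (2)·(-68.3) = -136.6 kcal
Combining the equations, ΔH°rxn = (-283.8) + (+70.9) + (+291.0) + (-136.6) = -58.5 kcal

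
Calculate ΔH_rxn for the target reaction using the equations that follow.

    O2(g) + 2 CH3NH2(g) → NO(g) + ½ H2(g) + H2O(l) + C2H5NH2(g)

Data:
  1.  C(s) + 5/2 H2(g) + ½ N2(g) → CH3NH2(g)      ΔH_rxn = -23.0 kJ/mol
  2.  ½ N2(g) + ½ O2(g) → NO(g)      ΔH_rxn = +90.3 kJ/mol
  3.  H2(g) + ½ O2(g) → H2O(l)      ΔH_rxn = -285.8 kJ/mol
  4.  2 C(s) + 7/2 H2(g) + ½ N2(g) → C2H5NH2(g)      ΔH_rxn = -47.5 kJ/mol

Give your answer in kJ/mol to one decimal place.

eq. 1 reversed and × 2 (reverse to put CH3NH2(g) on the reactant side; ×2 to match 2 CH3NH2(g) in the target): (-2)·(-23.0) = +46.0 kJ/mol
eq. 2 as written (NO(g) already on the product side): +90.3 kJ/mol
eq. 3 as written (H2O(l) already on the product side): -285.8 kJ/mol
eq. 4 as written (C2H5NH2(g) already on the product side): -47.5 kJ/mol
Since enthalpy is a state function, ΔH_rxn = (-2)·(-23.0) + (1)·(+90.3) + (1)·(-285.8) + (1)·(-47.5) = -197.0 kJ/mol

ΔH_rxn = -197.0 kJ/mol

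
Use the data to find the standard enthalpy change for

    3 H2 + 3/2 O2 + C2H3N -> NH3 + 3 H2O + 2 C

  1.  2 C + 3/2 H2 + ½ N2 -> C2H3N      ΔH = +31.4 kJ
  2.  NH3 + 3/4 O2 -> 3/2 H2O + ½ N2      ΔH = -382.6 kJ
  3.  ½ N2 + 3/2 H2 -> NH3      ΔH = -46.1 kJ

ΔH = -934.9 kJ

eq. 1 reversed (C2H3N must end up as a reactant): -31.4 kJ
eq. 2 × 2 (scale by 2 for the 3 H2O): (2)·(-382.6) = -765.2 kJ
eq. 3 × 3: (3)·(-46.1) = -138.3 kJ
By Hess's law, ΔH = (-31.4) + (-765.2) + (-138.3) = -934.9 kJ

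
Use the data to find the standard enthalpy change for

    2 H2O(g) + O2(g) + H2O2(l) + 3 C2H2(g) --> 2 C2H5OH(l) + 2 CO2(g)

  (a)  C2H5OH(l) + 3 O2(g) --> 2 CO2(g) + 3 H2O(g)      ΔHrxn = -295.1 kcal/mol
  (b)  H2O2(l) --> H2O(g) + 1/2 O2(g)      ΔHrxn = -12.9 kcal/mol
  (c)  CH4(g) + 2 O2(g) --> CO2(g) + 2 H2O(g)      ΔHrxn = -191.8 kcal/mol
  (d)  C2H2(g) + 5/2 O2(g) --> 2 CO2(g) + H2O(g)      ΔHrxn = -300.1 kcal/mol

(a) reversed and × 2: (-2)·(-295.1) = +590.2 kcal/mol
(b) as written: -12.9 kcal/mol
(c): not needed.
(d) × 3: (3)·(-300.1) = -900.3 kcal/mol
Summing the manipulated equations, ΔHrxn = (+590.2) + (-12.9) + (-900.3) = -323.0 kcal/mol

ΔHrxn = -323.0 kcal/mol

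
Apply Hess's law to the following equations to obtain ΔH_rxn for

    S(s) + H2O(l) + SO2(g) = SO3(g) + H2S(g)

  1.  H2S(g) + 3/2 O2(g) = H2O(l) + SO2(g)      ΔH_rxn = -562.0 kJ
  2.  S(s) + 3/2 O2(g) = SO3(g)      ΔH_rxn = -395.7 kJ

ΔH_rxn = 166.3 kJ

eq. 1 reversed: +562.0 kJ
eq. 2 as written: -395.7 kJ
Since enthalpy is a state function, ΔH_rxn = (-1)·(-562.0) + (1)·(-395.7) = 166.3 kJ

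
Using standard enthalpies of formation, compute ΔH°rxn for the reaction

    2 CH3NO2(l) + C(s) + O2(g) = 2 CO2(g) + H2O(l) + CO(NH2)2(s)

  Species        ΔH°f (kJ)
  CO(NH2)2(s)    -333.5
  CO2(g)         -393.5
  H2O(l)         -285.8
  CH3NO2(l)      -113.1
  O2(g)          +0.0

ΔH°rxn = Σ nΔHf°(products) − Σ nΔHf°(reactants).
Products: 2·(-393.5) + 1·(-285.8) + 1·(-333.5) = -1406.3
Reactants: 2·(-113.1) + 1·(+0.0) + 1·(+0.0) = -226.2
ΔH°rxn = (-1406.3) − (-226.2) = -1180.1 kJ

ΔH°rxn = -1180.1 kJ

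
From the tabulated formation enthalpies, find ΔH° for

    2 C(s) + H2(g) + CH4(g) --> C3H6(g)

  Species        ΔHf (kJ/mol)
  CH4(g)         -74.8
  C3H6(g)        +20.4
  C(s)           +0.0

Products: 1·(+20.4) = +20.4
Reactants: 2·(+0.0) + 1·(+0.0) + 1·(-74.8) = -74.8
ΔH° = (+20.4) − (-74.8) = 95.2 kJ/mol

ΔH° = 95.2 kJ/mol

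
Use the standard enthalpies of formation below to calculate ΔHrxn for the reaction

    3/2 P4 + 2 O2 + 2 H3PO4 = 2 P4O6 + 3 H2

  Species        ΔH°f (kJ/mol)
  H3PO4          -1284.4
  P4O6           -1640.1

ΔHrxn = -711.4 kJ/mol

ΔH°rxn = Σ nΔHf°(products) − Σ nΔHf°(reactants).
Products: 2·(-1640.1) + 3·(+0.0) = -3280.2
Reactants: 3/2·(+0.0) + 2·(+0.0) + 2·(-1284.4) = -2568.8
ΔHrxn = (-3280.2) − (-2568.8) = -711.4 kJ/mol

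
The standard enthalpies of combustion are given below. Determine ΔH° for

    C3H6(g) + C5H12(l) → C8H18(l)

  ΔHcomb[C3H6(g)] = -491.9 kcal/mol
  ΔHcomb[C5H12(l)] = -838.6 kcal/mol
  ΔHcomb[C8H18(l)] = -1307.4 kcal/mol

Using ΔH = Σ nΔHc°(reactants) − Σ nΔHc°(products):
= [1·(-491.9) + 1·(-838.6)] − [1·(-1307.4)]
= -23.1 kcal/mol

ΔH° = -23.1 kcal/mol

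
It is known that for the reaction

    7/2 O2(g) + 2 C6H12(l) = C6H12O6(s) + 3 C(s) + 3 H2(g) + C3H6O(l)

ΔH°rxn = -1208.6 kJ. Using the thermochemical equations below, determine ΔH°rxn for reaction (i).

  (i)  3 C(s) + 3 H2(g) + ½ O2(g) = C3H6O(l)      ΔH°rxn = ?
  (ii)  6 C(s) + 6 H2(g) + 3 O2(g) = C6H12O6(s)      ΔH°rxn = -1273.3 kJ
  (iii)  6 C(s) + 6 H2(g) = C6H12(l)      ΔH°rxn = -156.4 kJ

ΔH°rxn = -248.1 kJ

(i) as written (C3H6O(l) already on the product side): contributes x
(ii) as written (C6H12O6(s) already on the product side): -1273.3 kJ
(iii) reversed and × 2 (C6H12(l) must end up as a reactant; ×2 to match 2 C6H12(l) in the target): (-2)·(-156.4) = +312.8 kJ
-1208.6 = (-1273.3) + (+312.8) + x
x = (-1208.6 − (-960.5)) / (1) = -248.1 kJ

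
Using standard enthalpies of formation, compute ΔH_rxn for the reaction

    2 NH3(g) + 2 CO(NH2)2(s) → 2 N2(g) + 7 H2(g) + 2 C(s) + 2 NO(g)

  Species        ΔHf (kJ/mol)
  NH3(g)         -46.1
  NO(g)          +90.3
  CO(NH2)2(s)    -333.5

Products: 2·(+0.0) + 7·(+0.0) + 2·(+0.0) + 2·(+90.3) = +180.6
Reactants: 2·(-46.1) + 2·(-333.5) = -759.2
ΔH_rxn = (+180.6) − (-759.2) = 939.8 kJ/mol

ΔH_rxn = 939.8 kJ/mol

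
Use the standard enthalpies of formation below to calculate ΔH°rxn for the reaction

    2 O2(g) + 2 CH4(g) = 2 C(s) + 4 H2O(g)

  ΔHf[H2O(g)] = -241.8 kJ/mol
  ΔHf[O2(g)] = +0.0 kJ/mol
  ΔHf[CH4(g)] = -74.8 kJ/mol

ΔH°rxn = -817.6 kJ/mol

Products: 2·(+0.0) + 4·(-241.8) = -967.2
Reactants: 2·(+0.0) + 2·(-74.8) = -149.6
ΔH°rxn = (-967.2) − (-149.6) = -817.6 kJ/mol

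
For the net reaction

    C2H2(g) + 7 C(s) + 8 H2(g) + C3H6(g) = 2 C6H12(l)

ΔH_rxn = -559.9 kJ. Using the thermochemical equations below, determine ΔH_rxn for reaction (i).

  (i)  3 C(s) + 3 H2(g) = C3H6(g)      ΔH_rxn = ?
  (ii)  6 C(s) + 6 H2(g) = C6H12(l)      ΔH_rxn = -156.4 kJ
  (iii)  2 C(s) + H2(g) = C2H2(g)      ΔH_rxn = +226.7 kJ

(i) reversed (C3H6(g) must end up as a reactant): contributes −x
(ii) × 2 (scale by 2 for the 2 C6H12(l)): (2)·(-156.4) = -312.8 kJ
(iii) reversed (C2H2(g) must end up as a reactant): -226.7 kJ
-559.9 = (-312.8) + (-226.7) − x
x = (-559.9 − (-539.5)) / (-1) = 20.4 kJ

ΔH_rxn = 20.4 kJ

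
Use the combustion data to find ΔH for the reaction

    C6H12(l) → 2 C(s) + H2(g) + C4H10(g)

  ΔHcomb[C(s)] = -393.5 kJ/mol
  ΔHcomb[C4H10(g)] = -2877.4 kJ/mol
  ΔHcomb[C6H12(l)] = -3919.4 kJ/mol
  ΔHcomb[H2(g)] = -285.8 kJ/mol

ΔH = 30.8 kJ/mol

With combustion enthalpies, reactants minus products:
= [1·(-3919.4)] − [2·(-393.5) + 1·(-285.8) + 1·(-2877.4)]
= 30.8 kJ/mol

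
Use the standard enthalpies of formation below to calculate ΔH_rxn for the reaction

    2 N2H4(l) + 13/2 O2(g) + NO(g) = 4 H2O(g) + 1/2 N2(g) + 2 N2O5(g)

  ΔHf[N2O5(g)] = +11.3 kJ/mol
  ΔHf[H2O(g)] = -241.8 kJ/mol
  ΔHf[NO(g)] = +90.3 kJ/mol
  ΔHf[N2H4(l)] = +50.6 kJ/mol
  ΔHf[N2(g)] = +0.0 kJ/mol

ΔH_rxn = -1136.1 kJ/mol

Products: 4·(-241.8) + 1/2·(+0.0) + 2·(+11.3) = -944.6
Reactants: 2·(+50.6) + 13/2·(+0.0) + 1·(+90.3) = +191.5
ΔH_rxn = (-944.6) − (+191.5) = -1136.1 kJ/mol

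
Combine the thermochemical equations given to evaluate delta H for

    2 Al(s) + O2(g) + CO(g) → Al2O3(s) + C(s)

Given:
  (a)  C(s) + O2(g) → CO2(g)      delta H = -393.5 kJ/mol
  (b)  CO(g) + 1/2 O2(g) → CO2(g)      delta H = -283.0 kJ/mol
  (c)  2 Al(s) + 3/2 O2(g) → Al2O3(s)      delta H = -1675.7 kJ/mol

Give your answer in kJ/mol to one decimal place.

delta H = -1565.2 kJ/mol

(a) reversed: +393.5 kJ/mol
(b) as written: -283.0 kJ/mol
(c) as written: -1675.7 kJ/mol
delta H = (+393.5) + (-283.0) + (-1675.7) = -1565.2 kJ/mol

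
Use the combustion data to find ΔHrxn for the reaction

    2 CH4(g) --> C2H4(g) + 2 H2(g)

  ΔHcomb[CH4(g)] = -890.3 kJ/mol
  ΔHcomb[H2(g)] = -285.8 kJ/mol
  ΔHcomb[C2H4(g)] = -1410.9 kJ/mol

Using ΔH = Σ nΔHc°(reactants) − Σ nΔHc°(products):
= [2·(-890.3)] − [1·(-1410.9) + 2·(-285.8)]
= 201.9 kJ/mol

ΔHrxn = 201.9 kJ/mol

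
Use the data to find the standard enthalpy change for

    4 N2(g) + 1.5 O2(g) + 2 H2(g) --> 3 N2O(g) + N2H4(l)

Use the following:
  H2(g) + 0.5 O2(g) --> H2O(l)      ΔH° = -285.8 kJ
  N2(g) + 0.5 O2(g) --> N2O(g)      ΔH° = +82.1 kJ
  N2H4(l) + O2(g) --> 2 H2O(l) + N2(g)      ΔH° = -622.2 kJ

equation 1 × 2: (2)·(-285.8) = -571.6 kJ
equation 2 × 3: (3)·(+82.1) = +246.3 kJ
equation 3 reversed: +622.2 kJ
Combining the equations, ΔH° = (-571.6) + (+246.3) + (+622.2) = 296.9 kJ

ΔH° = 296.9 kJ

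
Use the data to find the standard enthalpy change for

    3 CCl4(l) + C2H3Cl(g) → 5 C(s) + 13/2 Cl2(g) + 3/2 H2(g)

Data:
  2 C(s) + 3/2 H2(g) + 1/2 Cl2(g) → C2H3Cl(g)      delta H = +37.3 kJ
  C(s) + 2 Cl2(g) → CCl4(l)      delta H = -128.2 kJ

equation 1 reversed (reverse to put C2H3Cl(g) on the reactant side): -37.3 kJ
equation 2 reversed and × 3 (reverse to put CCl4(l) on the reactant side; ×3 to match 3 CCl4(l) in the target): (-3)·(-128.2) = +384.6 kJ
By Hess's law, delta H = (-1)·(+37.3) + (-3)·(-128.2) = 347.3 kJ

delta H = 347.3 kJ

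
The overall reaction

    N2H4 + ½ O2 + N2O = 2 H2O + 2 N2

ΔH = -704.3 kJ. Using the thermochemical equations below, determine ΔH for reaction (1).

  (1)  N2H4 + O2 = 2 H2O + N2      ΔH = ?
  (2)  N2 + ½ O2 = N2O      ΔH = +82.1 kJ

ΔH = -622.2 kJ

(1) as written: contributes x
(2) reversed: -82.1 kJ
-704.3 = (-82.1) + x
x = (-704.3 − (-82.1)) / (1) = -622.2 kJ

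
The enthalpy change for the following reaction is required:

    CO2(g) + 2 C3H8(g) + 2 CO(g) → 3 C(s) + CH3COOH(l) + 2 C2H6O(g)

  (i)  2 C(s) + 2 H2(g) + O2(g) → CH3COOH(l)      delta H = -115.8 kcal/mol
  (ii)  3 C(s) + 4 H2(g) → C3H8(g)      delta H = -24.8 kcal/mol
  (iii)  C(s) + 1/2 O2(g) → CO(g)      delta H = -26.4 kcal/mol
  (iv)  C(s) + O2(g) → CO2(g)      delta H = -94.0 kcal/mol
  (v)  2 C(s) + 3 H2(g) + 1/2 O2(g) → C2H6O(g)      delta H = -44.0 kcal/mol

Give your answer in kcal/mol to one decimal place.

(i) as written: -115.8 kcal/mol
(ii) reversed and × 2: (-2)·(-24.8) = +49.6 kcal/mol
(iii) reversed and × 2: (-2)·(-26.4) = +52.8 kcal/mol
(iv) reversed: +94.0 kcal/mol
(v) × 2: (2)·(-44.0) = -88.0 kcal/mol
Combining the equations, delta H = (-115.8) + (+49.6) + (+52.8) + (+94.0) + (-88.0) = -7.4 kcal/mol

delta H = -7.4 kcal/mol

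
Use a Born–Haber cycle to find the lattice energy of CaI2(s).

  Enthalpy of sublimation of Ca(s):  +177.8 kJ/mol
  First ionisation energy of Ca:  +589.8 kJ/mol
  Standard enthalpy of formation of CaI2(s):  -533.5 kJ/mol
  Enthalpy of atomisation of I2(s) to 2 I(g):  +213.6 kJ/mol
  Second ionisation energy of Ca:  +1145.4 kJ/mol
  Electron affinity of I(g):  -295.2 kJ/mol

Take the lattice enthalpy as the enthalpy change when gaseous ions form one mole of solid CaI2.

ΔHf° = 1·ΔHsub + 1·(ΣIE) + 1·D(I2) + 2·EA + U
-533.5 = 1·(+177.8) + 1·(+1735.2) + 1·(+213.6) + 2·(-295.2) + U
U = -533.5 − (+1536.2) = -2069.7 kJ/mol

U = -2069.7 kJ/mol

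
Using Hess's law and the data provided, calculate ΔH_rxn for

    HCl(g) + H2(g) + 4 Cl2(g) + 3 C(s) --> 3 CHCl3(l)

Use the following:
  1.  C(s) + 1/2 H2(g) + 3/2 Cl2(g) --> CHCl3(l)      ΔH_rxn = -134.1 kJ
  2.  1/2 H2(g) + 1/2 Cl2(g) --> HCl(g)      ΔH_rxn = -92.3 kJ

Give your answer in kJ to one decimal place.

ΔH_rxn = -310.0 kJ

eq. 1 × 3 (scale by 3 for the 3 CHCl3(l)): (3)·(-134.1) = -402.3 kJ
eq. 2 reversed (HCl(g) must end up as a reactant): +92.3 kJ
ΔH_rxn = (3)·(-134.1) + (-1)·(-92.3) = -310.0 kJ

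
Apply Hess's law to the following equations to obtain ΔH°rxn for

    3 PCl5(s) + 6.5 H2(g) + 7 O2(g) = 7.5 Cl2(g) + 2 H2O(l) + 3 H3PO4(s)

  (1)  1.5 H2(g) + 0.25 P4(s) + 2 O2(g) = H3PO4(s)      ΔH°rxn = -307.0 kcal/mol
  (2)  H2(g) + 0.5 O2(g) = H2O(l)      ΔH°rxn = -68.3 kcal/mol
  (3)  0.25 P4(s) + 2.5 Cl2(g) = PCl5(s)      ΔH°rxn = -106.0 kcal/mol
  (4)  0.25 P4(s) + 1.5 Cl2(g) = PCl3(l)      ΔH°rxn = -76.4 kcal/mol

(1) × 3: (3)·(-307.0) = -921.0 kcal/mol
(2) × 2: (2)·(-68.3) = -136.6 kcal/mol
(3) reversed and × 3: (-3)·(-106.0) = +318.0 kcal/mol
(4): not needed.
ΔH°rxn = (3)·(-307.0) + (2)·(-68.3) + (-3)·(-106.0) = -739.6 kcal/mol

ΔH°rxn = -739.6 kcal/mol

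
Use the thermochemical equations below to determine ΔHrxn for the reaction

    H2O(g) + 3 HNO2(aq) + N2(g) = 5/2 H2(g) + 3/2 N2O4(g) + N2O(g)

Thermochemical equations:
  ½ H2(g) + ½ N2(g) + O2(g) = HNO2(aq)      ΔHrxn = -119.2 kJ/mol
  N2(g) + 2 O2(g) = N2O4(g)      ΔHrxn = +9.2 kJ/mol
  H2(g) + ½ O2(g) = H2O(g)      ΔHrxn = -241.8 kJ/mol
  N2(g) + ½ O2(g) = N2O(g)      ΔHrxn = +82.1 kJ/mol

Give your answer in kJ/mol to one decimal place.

ΔHrxn = 695.3 kJ/mol

equation 1 reversed and × 3 (reverse to put HNO2(aq) on the reactant side; ×3 to match 3 HNO2(aq) in the target): (-3)·(-119.2) = +357.6 kJ/mol
equation 2 × 3/2 (×3/2 to match 3/2 N2O4(g) in the target): (3/2)·(+9.2) = +13.8 kJ/mol
equation 3 reversed (H2O(g) must end up as a reactant): +241.8 kJ/mol
equation 4 as written (N2O(g) already on the product side): +82.1 kJ/mol
Summing the manipulated equations, ΔHrxn = (+357.6) + (+13.8) + (+241.8) + (+82.1) = 695.3 kJ/mol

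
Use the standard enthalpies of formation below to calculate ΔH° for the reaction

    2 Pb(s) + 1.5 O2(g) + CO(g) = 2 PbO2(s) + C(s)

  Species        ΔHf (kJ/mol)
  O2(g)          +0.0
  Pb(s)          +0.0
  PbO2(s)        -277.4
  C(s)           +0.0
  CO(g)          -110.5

ΔH° = -444.3 kJ/mol

Products: 2·(-277.4) + 1·(+0.0) = -554.8
Reactants: 2·(+0.0) + 3/2·(+0.0) + 1·(-110.5) = -110.5
ΔH° = (-554.8) − (-110.5) = -444.3 kJ/mol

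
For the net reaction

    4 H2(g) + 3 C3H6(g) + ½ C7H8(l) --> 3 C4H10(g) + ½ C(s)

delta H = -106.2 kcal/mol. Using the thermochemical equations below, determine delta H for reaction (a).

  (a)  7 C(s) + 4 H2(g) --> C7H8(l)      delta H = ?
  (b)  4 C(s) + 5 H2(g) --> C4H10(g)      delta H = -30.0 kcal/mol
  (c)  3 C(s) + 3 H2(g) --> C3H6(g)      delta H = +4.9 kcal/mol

(a) reversed and × 1/2: contributes −1/2·x
(b) × 3: (3)·(-30.0) = -90.0 kcal/mol
(c) reversed and × 3: (-3)·(+4.9) = -14.7 kcal/mol
-106.2 = (-90.0) + (-14.7) − 1/2·x
x = (-106.2 − (-104.7)) / (-1/2) = 3.0 kcal/mol

delta H = 3.0 kcal/mol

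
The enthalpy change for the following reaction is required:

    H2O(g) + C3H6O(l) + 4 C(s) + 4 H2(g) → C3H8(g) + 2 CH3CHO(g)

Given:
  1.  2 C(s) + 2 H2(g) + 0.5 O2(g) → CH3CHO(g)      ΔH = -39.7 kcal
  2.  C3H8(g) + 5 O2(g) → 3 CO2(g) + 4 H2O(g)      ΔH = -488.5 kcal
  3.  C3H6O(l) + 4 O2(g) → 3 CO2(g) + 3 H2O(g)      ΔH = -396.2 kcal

ΔH = 12.9 kcal

eq. 1 × 2: (2)·(-39.7) = -79.4 kcal
eq. 2 reversed: +488.5 kcal
eq. 3 as written: -396.2 kcal
Combining the equations, ΔH = (2)·(-39.7) + (-1)·(-488.5) + (1)·(-396.2) = 12.9 kcal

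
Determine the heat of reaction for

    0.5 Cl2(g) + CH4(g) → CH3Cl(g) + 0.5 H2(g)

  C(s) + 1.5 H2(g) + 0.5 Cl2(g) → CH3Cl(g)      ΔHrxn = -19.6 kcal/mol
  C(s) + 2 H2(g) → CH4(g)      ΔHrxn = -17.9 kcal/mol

ΔHrxn = -1.7 kcal/mol

equation 1 as written: -19.6 kcal/mol
equation 2 reversed: +17.9 kcal/mol
ΔHrxn = (-19.6) + (+17.9) = -1.7 kcal/mol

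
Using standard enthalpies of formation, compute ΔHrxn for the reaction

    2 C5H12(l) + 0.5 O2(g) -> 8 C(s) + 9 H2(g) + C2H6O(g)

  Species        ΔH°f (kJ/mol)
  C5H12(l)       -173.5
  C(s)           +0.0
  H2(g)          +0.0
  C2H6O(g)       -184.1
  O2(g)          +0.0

Products: 8·(+0.0) + 9·(+0.0) + 1·(-184.1) = -184.1
Reactants: 2·(-173.5) + 1/2·(+0.0) = -347.0
ΔHrxn = (-184.1) − (-347.0) = 162.9 kJ/mol

ΔHrxn = 162.9 kJ/mol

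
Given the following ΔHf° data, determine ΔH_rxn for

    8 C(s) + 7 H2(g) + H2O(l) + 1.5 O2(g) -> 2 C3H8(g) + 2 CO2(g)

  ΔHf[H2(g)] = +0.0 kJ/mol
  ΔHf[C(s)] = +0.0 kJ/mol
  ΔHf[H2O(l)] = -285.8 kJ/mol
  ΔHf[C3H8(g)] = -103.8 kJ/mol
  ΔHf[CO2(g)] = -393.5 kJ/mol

ΔH_rxn = -708.8 kJ/mol

Products: 2·(-103.8) + 2·(-393.5) = -994.6
Reactants: 8·(+0.0) + 7·(+0.0) + 1·(-285.8) + 3/2·(+0.0) = -285.8
ΔH_rxn = (-994.6) − (-285.8) = -708.8 kJ/mol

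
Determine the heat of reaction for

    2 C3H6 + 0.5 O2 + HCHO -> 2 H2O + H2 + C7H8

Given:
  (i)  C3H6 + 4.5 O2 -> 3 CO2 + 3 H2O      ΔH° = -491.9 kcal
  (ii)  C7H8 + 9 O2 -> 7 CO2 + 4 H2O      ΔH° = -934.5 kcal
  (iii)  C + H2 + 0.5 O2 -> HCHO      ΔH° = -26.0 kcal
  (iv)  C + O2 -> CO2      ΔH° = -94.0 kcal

(i) × 2 (×2 to match 2 C3H6 in the target): (2)·(-491.9) = -983.8 kcal
(ii) reversed (reverse to put C7H8 on the product side): +934.5 kcal
(iii) reversed (HCHO must end up as a reactant): +26.0 kcal
(iv) as written: -94.0 kcal
ΔH° = (-983.8) + (+934.5) + (+26.0) + (-94.0) = -117.3 kcal

ΔH° = -117.3 kcal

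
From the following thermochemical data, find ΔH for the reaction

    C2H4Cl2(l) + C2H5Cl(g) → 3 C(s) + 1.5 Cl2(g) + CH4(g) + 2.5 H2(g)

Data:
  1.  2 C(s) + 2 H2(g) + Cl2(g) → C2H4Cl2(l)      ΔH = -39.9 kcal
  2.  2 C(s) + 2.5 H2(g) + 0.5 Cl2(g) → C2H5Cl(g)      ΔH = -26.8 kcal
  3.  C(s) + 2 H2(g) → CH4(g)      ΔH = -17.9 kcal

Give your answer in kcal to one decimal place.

ΔH = 48.8 kcal

eq. 1 reversed: +39.9 kcal
eq. 2 reversed: +26.8 kcal
eq. 3 as written: -17.9 kcal
Summing the manipulated equations, ΔH = (+39.9) + (+26.8) + (-17.9) = 48.8 kcal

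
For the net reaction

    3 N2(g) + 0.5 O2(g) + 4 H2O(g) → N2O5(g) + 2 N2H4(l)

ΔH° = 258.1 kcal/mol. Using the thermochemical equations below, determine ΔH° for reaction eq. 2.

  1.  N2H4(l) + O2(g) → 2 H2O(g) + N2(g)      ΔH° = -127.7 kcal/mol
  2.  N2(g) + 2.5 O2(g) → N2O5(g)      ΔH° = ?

ΔH° = 2.7 kcal/mol

eq. 1 reversed and × 2 (N2H4(l) must end up as a product; ×2 to match 2 N2H4(l) in the target): (-2)·(-127.7) = +255.4 kcal/mol
eq. 2 as written (N2O5(g) already on the product side): contributes x
+258.1 = (+255.4) + x
x = (+258.1 − (+255.4)) / (1) = 2.7 kcal/mol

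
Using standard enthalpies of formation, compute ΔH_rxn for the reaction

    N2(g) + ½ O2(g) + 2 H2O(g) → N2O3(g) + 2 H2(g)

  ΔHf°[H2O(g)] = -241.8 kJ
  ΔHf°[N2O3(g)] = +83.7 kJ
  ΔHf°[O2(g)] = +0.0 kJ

Products: 1·(+83.7) + 2·(+0.0) = +83.7
Reactants: 1·(+0.0) + 1/2·(+0.0) + 2·(-241.8) = -483.6
ΔH_rxn = (+83.7) − (-483.6) = 567.3 kJ

ΔH_rxn = 567.3 kJ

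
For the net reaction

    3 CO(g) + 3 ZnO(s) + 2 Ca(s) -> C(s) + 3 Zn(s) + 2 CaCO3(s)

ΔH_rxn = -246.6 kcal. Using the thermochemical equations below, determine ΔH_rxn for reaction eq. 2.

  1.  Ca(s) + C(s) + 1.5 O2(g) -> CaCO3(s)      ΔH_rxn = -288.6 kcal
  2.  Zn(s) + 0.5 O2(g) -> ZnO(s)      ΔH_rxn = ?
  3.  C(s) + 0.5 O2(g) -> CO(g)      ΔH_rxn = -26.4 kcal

ΔH_rxn = -83.8 kcal

eq. 1 × 2 (scale by 2 for the 2 CaCO3(s)): (2)·(-288.6) = -577.2 kcal
eq. 2 reversed and × 3 (reverse to put ZnO(s) on the reactant side; ×3 to match 3 ZnO(s) in the target): contributes −3·x
eq. 3 reversed and × 3 (CO(g) must end up as a reactant; scale by 3 for the 3 CO(g)): (-3)·(-26.4) = +79.2 kcal
-246.6 = (-577.2) + (+79.2) − 3·x
x = (-246.6 − (-498.0)) / (-3) = -83.8 kcal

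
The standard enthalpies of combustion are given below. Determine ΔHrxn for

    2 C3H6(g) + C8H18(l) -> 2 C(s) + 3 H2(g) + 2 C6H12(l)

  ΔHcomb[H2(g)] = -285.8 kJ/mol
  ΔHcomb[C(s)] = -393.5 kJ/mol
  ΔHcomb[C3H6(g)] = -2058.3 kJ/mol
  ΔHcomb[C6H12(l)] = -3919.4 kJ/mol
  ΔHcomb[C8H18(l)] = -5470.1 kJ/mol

With combustion enthalpies, reactants minus products:
= [2·(-2058.3) + 1·(-5470.1)] − [2·(-393.5) + 3·(-285.8) + 2·(-3919.4)]
= -103.5 kJ/mol

ΔHrxn = -103.5 kJ/mol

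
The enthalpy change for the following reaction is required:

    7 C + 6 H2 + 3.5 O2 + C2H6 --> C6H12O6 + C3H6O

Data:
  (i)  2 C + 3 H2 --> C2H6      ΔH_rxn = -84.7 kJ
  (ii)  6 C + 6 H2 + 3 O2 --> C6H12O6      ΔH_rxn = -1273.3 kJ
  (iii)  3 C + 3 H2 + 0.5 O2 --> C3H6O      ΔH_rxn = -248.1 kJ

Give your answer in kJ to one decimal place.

ΔH_rxn = -1436.7 kJ

(i) reversed: +84.7 kJ
(ii) as written: -1273.3 kJ
(iii) as written: -248.1 kJ
Since enthalpy is a state function, ΔH_rxn = (-1)·(-84.7) + (1)·(-1273.3) + (1)·(-248.1) = -1436.7 kJ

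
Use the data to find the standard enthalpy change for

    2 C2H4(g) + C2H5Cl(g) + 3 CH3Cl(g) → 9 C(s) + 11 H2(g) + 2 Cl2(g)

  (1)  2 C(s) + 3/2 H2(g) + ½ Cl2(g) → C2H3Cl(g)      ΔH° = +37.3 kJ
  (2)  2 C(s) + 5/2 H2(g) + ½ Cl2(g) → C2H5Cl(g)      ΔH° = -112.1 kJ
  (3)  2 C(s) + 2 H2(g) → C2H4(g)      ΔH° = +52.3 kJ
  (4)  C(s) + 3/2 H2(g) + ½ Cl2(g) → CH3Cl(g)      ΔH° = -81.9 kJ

(1): not needed.
(2) reversed: +112.1 kJ
(3) reversed and × 2: (-2)·(+52.3) = -104.6 kJ
(4) reversed and × 3: (-3)·(-81.9) = +245.7 kJ
ΔH° = (+112.1) + (-104.6) + (+245.7) = 253.2 kJ

ΔH° = 253.2 kJ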